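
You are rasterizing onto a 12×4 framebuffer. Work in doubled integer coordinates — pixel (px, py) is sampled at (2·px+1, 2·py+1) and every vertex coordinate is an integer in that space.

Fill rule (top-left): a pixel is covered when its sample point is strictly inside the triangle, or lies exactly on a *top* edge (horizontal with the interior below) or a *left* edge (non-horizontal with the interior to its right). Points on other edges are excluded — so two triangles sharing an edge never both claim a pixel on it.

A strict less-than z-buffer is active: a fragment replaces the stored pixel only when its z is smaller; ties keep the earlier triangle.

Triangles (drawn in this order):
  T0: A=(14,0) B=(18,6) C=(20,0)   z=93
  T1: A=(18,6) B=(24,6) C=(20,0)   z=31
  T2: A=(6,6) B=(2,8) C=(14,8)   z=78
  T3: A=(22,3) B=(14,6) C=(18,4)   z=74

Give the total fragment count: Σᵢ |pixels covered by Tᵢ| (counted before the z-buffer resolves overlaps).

T0:
  2·area = 36  (B↔C swapped to make it positive)
  edge (14, 0)→(20, 0): d=(6,0) top-left  bias=+0
  edge (20, 0)→(18, 6): d=(-2,6) right/bottom  bias=-1
  edge (18, 6)→(14, 0): d=(-4,-6) top-left  bias=+0
    (7,0)@(15, 1): e=[6,28,2] → X
    (8,0)@(17, 1): e=[6,16,14] → X
    (9,0)@(19, 1): e=[6,4,26] → X
    (10,0)@(21, 1): e=[6,-8,38] → .
    (7,1)@(15, 3): e=[18,24,-6] → .
    (8,1)@(17, 3): e=[18,12,6] → X
    (9,1)@(19, 3): e=[18,0,18] → .  [on edge]
    (8,2)@(17, 5): e=[30,8,-2] → .
  covered (4 px):
    . . . . . . . X X X . .
    . . . . . . . . X . . .
    . . . . . . . . . . . .
    . . . . . . . . . . . .
T1:
  2·area = 36  (B↔C swapped to make it positive)
  edge (18, 6)→(20, 0): d=(2,-6) top-left  bias=+0
  edge (20, 0)→(24, 6): d=(4,6) right/bottom  bias=-1
  edge (24, 6)→(18, 6): d=(-6,0) right/bottom  bias=-1
    (9,1)@(19, 3): e=[0,18,18] → X  [on edge]
    (10,1)@(21, 3): e=[12,6,18] → X
    (11,1)@(23, 3): e=[24,-6,18] → .
    (9,2)@(19, 5): e=[4,26,6] → X
    (11,2)@(23, 5): e=[28,2,6] → X
    (9,3)@(19, 7): e=[8,34,-6] → .
    (10,3)@(21, 7): e=[20,22,-6] → .
    (11,3)@(23, 7): e=[32,10,-6] → .
  covered (5 px):
    . . . . . . . . . . . .
    . . . . . . . . . X X .
    . . . . . . . . . X X X
    . . . . . . . . . . . .
T2:
  2·area = 24  (B↔C swapped to make it positive)
  edge (6, 6)→(14, 8): d=(8,2) right/bottom  bias=-1
  edge (14, 8)→(2, 8): d=(-12,0) right/bottom  bias=-1
  edge (2, 8)→(6, 6): d=(4,-2) top-left  bias=+0
    (2,3)@(5, 7): e=[10,12,2] → X
    (3,3)@(7, 7): e=[6,12,6] → X
    (4,3)@(9, 7): e=[2,12,10] → X
    (5,3)@(11, 7): e=[-2,12,14] → .
  covered (3 px):
    . . . . . . . . . . . .
    . . . . . . . . . . . .
    . . . . . . . . . . . .
    . . X X X . . . . . . .
T3:
  2·area = 4
  edge (22, 3)→(14, 6): d=(-8,3) right/bottom  bias=-1
  edge (14, 6)→(18, 4): d=(4,-2) top-left  bias=+0
  edge (18, 4)→(22, 3): d=(4,-1) top-left  bias=+0
  covered (0 px):
    . . . . . . . . . . . .
    . . . . . . . . . . . .
    . . . . . . . . . . . .
    . . . . . . . . . . . .

Result: 12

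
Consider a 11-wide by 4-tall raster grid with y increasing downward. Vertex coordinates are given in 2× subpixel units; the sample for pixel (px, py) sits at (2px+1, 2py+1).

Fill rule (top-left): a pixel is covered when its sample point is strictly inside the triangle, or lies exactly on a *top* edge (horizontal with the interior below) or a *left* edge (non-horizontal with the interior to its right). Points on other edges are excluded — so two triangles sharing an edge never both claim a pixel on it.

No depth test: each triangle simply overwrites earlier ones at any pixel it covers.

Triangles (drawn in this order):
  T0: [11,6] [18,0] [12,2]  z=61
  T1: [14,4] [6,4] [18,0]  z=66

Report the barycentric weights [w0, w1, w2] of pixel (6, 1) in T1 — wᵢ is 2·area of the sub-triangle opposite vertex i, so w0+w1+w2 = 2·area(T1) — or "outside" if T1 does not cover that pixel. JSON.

T0:
  2·area = 22  (B↔C swapped to make it positive)
  edge (11, 6)→(12, 2): d=(1,-4) top-left  bias=+0
  edge (12, 2)→(18, 0): d=(6,-2) top-left  bias=+0
  edge (18, 0)→(11, 6): d=(-7,6) right/bottom  bias=-1
    (7,0)@(15, 1): e=[11,0,11] → #  [on edge]
    (8,0)@(17, 1): e=[19,4,-1] → ·
    (4,1)@(9, 3): e=[-11,0,33] → ·  [on edge]
    (6,1)@(13, 3): e=[5,8,9] → #
    (7,1)@(15, 3): e=[13,12,-3] → ·
    (1,2)@(3, 5): e=[-33,0,55] → ·  [on edge]
    (6,2)@(13, 5): e=[7,20,-5] → ·
  covered (2 px):
    · · · · · · · # · · ·
    · · · · · · # · · · ·
    · · · · · · · · · · ·
    · · · · · · · · · · ·
T1:
  2·area = 32
  edge (14, 4)→(6, 4): d=(-8,0) right/bottom  bias=-1
  edge (6, 4)→(18, 0): d=(12,-4) top-left  bias=+0
  edge (18, 0)→(14, 4): d=(-4,4) right/bottom  bias=-1
    (7,0)@(15, 1): e=[24,0,8] → #  [on edge]
    (8,0)@(17, 1): e=[24,8,0] → ·  [on edge]
    (4,1)@(9, 3): e=[8,0,24] → #  [on edge]
    (5,1)@(11, 3): e=[8,8,16] → #
    (6,1)@(13, 3): e=[8,16,8] → #
    (7,1)@(15, 3): e=[8,24,0] → ·  [on edge]
    (1,2)@(3, 5): e=[-8,0,40] → ·  [on edge]
    (4,2)@(9, 5): e=[-8,24,16] → ·
    (5,2)@(11, 5): e=[-8,32,8] → ·
    (6,2)@(13, 5): e=[-8,40,0] → ·  [on edge]
    (5,3)@(11, 7): e=[-24,56,0] → ·  [on edge]
  covered (4 px):
    · · · · · · · # · · ·
    · · · · # # # · · · ·
    · · · · · · · · · · ·
    · · · · · · · · · · ·

Answer: [16,8,8]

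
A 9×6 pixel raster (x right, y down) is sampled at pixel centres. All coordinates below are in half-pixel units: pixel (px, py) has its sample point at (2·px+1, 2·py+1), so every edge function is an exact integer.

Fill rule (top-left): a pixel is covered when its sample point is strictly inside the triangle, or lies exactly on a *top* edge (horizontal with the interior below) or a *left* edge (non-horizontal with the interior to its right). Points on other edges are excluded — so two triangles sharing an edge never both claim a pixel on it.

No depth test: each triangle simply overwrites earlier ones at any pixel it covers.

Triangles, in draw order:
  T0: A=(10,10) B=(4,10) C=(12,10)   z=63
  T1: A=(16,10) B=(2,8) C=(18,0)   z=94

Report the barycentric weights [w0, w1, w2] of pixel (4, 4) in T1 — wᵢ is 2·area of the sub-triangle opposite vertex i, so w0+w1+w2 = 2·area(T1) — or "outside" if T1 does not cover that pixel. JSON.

T0:
  degenerate (2·area = 0) — covers nothing
T1:
  2·area = 144
  edge (16, 10)→(2, 8): d=(-14,-2) top-left  bias=+0
  edge (2, 8)→(18, 0): d=(16,-8) top-left  bias=+0
  edge (18, 0)→(16, 10): d=(-2,10) right/bottom  bias=-1
    (8,0)@(17, 1): e=[128,8,8] → X
    (6,1)@(13, 3): e=[92,8,44] → X
    (7,1)@(15, 3): e=[96,24,24] → X
    (4,2)@(9, 5): e=[56,8,80] → X
    (5,2)@(11, 5): e=[60,24,60] → X
    (8,2)@(17, 5): e=[72,72,0] → .  [on edge]
    (2,3)@(5, 7): e=[20,8,116] → X
    (3,3)@(7, 7): e=[24,24,96] → X
    (8,3)@(17, 7): e=[44,104,-4] → .
    (2,4)@(5, 9): e=[-8,40,112] → .
    (3,4)@(7, 9): e=[-4,56,92] → .
    (4,4)@(9, 9): e=[0,72,72] → X  [on edge]
  covered (18 px):
    . . . . . . . . X
    . . . . . . X X X
    . . . . X X X X .
    . . X X X X X X .
    . . . . X X X X .
    . . . . . . . . .

Answer: [72,72,0]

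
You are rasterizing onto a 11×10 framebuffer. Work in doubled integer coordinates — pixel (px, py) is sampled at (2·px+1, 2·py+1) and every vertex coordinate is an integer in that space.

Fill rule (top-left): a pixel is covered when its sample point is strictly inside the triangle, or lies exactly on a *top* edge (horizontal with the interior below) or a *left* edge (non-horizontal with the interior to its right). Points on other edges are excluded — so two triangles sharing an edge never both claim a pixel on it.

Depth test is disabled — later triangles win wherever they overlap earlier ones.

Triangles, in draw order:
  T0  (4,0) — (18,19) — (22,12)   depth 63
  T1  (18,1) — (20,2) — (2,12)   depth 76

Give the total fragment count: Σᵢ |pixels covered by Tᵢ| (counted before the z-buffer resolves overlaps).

T0:
  2·area = 174  (B↔C swapped to make it positive)
  edge (4, 0)→(22, 12): d=(18,12) right/bottom  bias=-1
  edge (22, 12)→(18, 19): d=(-4,7) right/bottom  bias=-1
  edge (18, 19)→(4, 0): d=(-14,-19) top-left  bias=+0
    (2,0)@(5, 1): e=[6,163,5] → X
    (3,0)@(7, 1): e=[-18,149,43] → .
    (2,1)@(5, 3): e=[42,155,-23] → .
    (3,1)@(7, 3): e=[18,141,15] → X
    (4,1)@(9, 3): e=[-6,127,53] → .
    (3,2)@(7, 5): e=[54,133,-13] → .
    (4,2)@(9, 5): e=[30,119,25] → X
    (5,2)@(11, 5): e=[6,105,63] → X
    (6,2)@(13, 5): e=[-18,91,101] → .
    (4,3)@(9, 7): e=[66,111,-3] → .
    (5,3)@(11, 7): e=[42,97,35] → X
    (6,3)@(13, 7): e=[18,83,73] → X
  covered (22 px):
    . . X . . . . . . . .
    . . . X . . . . . . .
    . . . . X X . . . . .
    . . . . . X X . . . .
    . . . . . X X X X . .
    . . . . . . X X X X .
    . . . . . . . X X X X
    . . . . . . . . X X .
    . . . . . . . . X X .
    . . . . . . . . . . .
T1:
  2·area = 38
  edge (18, 1)→(20, 2): d=(2,1) right/bottom  bias=-1
  edge (20, 2)→(2, 12): d=(-18,10) right/bottom  bias=-1
  edge (2, 12)→(18, 1): d=(16,-11) top-left  bias=+0
    (8,1)@(17, 3): e=[5,12,21] → X
    (9,1)@(19, 3): e=[3,-8,43] → .
    (6,2)@(13, 5): e=[13,16,9] → X
    (7,2)@(15, 5): e=[11,-4,31] → .
    (8,2)@(17, 5): e=[9,-24,53] → .
    (5,3)@(11, 7): e=[19,0,19] → .  [on edge]
    (6,3)@(13, 7): e=[17,-20,41] → .
    (3,4)@(7, 9): e=[27,4,7] → X
    (4,4)@(9, 9): e=[25,-16,29] → .
    (3,5)@(7, 11): e=[31,-32,39] → .
  covered (3 px):
    . . . . . . . . . . .
    . . . . . . . . X . .
    . . . . . . X . . . .
    . . . . . . . . . . .
    . . . X . . . . . . .
    . . . . . . . . . . .
    . . . . . . . . . . .
    . . . . . . . . . . .
    . . . . . . . . . . .
    . . . . . . . . . . .

Result: 25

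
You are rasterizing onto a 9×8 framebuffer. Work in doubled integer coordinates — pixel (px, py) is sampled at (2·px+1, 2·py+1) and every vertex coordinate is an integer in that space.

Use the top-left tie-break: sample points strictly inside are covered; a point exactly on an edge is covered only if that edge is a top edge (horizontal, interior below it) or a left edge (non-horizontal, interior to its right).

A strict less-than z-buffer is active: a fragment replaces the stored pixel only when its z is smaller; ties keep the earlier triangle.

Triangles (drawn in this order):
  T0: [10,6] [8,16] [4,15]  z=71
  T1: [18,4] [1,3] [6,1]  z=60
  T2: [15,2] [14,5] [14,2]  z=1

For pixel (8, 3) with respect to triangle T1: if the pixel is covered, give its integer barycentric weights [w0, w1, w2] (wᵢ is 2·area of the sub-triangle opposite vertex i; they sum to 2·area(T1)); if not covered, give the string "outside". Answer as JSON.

T0:
  2·area = 42
  edge (10, 6)→(8, 16): d=(-2,10) right/bottom  bias=-1
  edge (8, 16)→(4, 15): d=(-4,-1) top-left  bias=+0
  edge (4, 15)→(10, 6): d=(6,-9) top-left  bias=+0
    (5,0)@(11, 1): e=[0,63,-21] → ·  [on edge]
    (4,4)@(9, 9): e=[4,29,9] → █
    (5,4)@(11, 9): e=[-16,31,27] → ·
    (3,5)@(7, 11): e=[20,19,3] → █
    (4,5)@(9, 11): e=[0,21,21] → ·  [on edge]
    (3,6)@(7, 13): e=[16,11,15] → █
    (4,6)@(9, 13): e=[-4,13,33] → ·
    (2,7)@(5, 15): e=[32,1,9] → █
    (4,7)@(9, 15): e=[-8,5,45] → ·
  covered (5 px):
    · · · · · · · · ·
    · · · · · · · · ·
    · · · · · · · · ·
    · · · · · · · · ·
    · · · · █ · · · ·
    · · · █ · · · · ·
    · · · █ · · · · ·
    · · █ █ · · · · ·
T1:
  2·area = 39
  edge (18, 4)→(1, 3): d=(-17,-1) top-left  bias=+0
  edge (1, 3)→(6, 1): d=(5,-2) top-left  bias=+0
  edge (6, 1)→(18, 4): d=(12,3) right/bottom  bias=-1
    (0,1)@(1, 3): e=[0,0,39] → █  [on edge]
    (1,1)@(3, 3): e=[2,4,33] → █
    (2,1)@(5, 3): e=[4,8,27] → █
    (3,1)@(7, 3): e=[6,12,21] → █
    (4,1)@(9, 3): e=[8,16,15] → █
    (5,1)@(11, 3): e=[10,20,9] → █
    (6,1)@(13, 3): e=[12,24,3] → █
    (7,1)@(15, 3): e=[14,28,-3] → ·
    (0,2)@(1, 5): e=[-34,10,63] → ·
    (1,2)@(3, 5): e=[-32,14,57] → ·
    (2,2)@(5, 5): e=[-30,18,51] → ·
    (3,2)@(7, 5): e=[-28,22,45] → ·
  covered (7 px):
    · · · · · · · · ·
    █ █ █ █ █ █ █ · ·
    · · · · · · · · ·
    · · · · · · · · ·
    · · · · · · · · ·
    · · · · · · · · ·
    · · · · · · · · ·
    · · · · · · · · ·
T2:
  2·area = 3
  edge (15, 2)→(14, 5): d=(-1,3) right/bottom  bias=-1
  edge (14, 5)→(14, 2): d=(0,-3) top-left  bias=+0
  edge (14, 2)→(15, 2): d=(1,0) top-left  bias=+0
  covered (0 px):
    · · · · · · · · ·
    · · · · · · · · ·
    · · · · · · · · ·
    · · · · · · · · ·
    · · · · · · · · ·
    · · · · · · · · ·
    · · · · · · · · ·
    · · · · · · · · ·

Result: "outside"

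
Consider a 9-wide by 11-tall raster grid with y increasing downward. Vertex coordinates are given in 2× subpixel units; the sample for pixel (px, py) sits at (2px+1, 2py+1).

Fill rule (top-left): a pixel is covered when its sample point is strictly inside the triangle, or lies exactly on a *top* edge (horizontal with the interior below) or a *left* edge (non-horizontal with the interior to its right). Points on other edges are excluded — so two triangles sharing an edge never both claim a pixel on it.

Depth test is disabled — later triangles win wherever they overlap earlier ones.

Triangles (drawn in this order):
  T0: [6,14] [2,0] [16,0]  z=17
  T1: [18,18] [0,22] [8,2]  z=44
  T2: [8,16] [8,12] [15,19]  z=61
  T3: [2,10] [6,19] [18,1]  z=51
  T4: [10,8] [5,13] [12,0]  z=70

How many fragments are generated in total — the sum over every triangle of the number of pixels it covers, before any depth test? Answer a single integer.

T0:
  2·area = 196
  edge (6, 14)→(2, 0): d=(-4,-14) top-left  bias=+0
  edge (2, 0)→(16, 0): d=(14,0) top-left  bias=+0
  edge (16, 0)→(6, 14): d=(-10,14) right/bottom  bias=-1
    (1,0)@(3, 1): e=[10,14,172] → █
    (2,0)@(5, 1): e=[38,14,144] → █
    (3,0)@(7, 1): e=[66,14,116] → █
    (4,0)@(9, 1): e=[94,14,88] → █
    (5,0)@(11, 1): e=[122,14,60] → █
    (6,0)@(13, 1): e=[150,14,32] → █
    (7,0)@(15, 1): e=[178,14,4] → █
    (8,0)@(17, 1): e=[206,14,-24] → ·
    (1,1)@(3, 3): e=[2,42,152] → █
    (7,1)@(15, 3): e=[170,42,-16] → ·
    (1,2)@(3, 5): e=[-6,70,132] → ·
    (2,2)@(5, 5): e=[22,70,104] → █
    (5,3)@(11, 7): e=[98,98,0] → ·  [on edge]
    (0,10)@(1, 21): e=[-98,294,0] → ·  [on edge]
  covered (24 px):
    · █ █ █ █ █ █ █ ·
    · █ █ █ █ █ █ · ·
    · · █ █ █ █ · · ·
    · · █ █ █ · · · ·
    · · █ █ █ · · · ·
    · · · █ · · · · ·
    · · · · · · · · ·
    · · · · · · · · ·
    · · · · · · · · ·
    · · · · · · · · ·
    · · · · · · · · ·
T1:
  2·area = 328
  edge (18, 18)→(0, 22): d=(-18,4) right/bottom  bias=-1
  edge (0, 22)→(8, 2): d=(8,-20) top-left  bias=+0
  edge (8, 2)→(18, 18): d=(10,16) right/bottom  bias=-1
    (3,2)@(7, 5): e=[278,4,46] → █
    (4,2)@(9, 5): e=[270,44,14] → █
    (5,2)@(11, 5): e=[262,84,-18] → ·
    (3,3)@(7, 7): e=[242,20,66] → █
    (5,3)@(11, 7): e=[226,100,2] → █
    (6,3)@(13, 7): e=[218,140,-30] → ·
    (3,4)@(7, 9): e=[206,36,86] → █
    (6,4)@(13, 9): e=[182,156,-10] → ·
    (2,5)@(5, 11): e=[178,12,138] → █
    (6,5)@(13, 11): e=[146,172,10] → █
    (7,5)@(15, 11): e=[138,212,-22] → ·
    (2,6)@(5, 13): e=[142,28,158] → █
  covered (41 px):
    · · · · · · · · ·
    · · · · · · · · ·
    · · · █ █ · · · ·
    · · · █ █ █ · · ·
    · · · █ █ █ · · ·
    · · █ █ █ █ █ · ·
    · · █ █ █ █ █ · ·
    · █ █ █ █ █ █ █ ·
    · █ █ █ █ █ █ █ █
    · █ █ █ █ █ █ · ·
    █ █ · · · · · · ·
T2:
  2·area = 28
  edge (8, 16)→(8, 12): d=(0,-4) top-left  bias=+0
  edge (8, 12)→(15, 19): d=(7,7) right/bottom  bias=-1
  edge (15, 19)→(8, 16): d=(-7,-3) top-left  bias=+0
    (0,2)@(1, 5): e=[-28,0,56] → ·  [on edge]
    (1,3)@(3, 7): e=[-20,0,48] → ·  [on edge]
    (2,4)@(5, 9): e=[-12,0,40] → ·  [on edge]
    (3,5)@(7, 11): e=[-4,0,32] → ·  [on edge]
    (0,6)@(1, 13): e=[-28,56,0] → ·  [on edge]
    (4,6)@(9, 13): e=[4,0,24] → ·  [on edge]
    (4,7)@(9, 15): e=[4,14,10] → █
    (5,7)@(11, 15): e=[12,0,16] → ·  [on edge]
    (4,8)@(9, 17): e=[4,28,-4] → ·
    (5,8)@(11, 17): e=[12,14,2] → █
    (6,8)@(13, 17): e=[20,0,8] → ·  [on edge]
    (5,9)@(11, 19): e=[12,28,-12] → ·
    (7,9)@(15, 19): e=[28,0,0] → ·  [on edge]
    (8,10)@(17, 21): e=[36,0,-8] → ·  [on edge]
  covered (2 px):
    · · · · · · · · ·
    · · · · · · · · ·
    · · · · · · · · ·
    · · · · · · · · ·
    · · · · · · · · ·
    · · · · · · · · ·
    · · · · · · · · ·
    · · · · █ · · · ·
    · · · · · █ · · ·
    · · · · · · · · ·
    · · · · · · · · ·
T3:
  2·area = 180  (B↔C swapped to make it positive)
  edge (2, 10)→(18, 1): d=(16,-9) top-left  bias=+0
  edge (18, 1)→(6, 19): d=(-12,18) right/bottom  bias=-1
  edge (6, 19)→(2, 10): d=(-4,-9) top-left  bias=+0
    (7,1)@(15, 3): e=[5,30,145] → █
    (8,1)@(17, 3): e=[23,-6,163] → ·
    (5,2)@(11, 5): e=[1,78,101] → █
    (6,2)@(13, 5): e=[19,42,119] → █
    (8,2)@(17, 5): e=[55,-30,155] → ·
    (4,3)@(9, 7): e=[15,90,75] → █
    (7,3)@(15, 7): e=[69,-18,129] → ·
    (2,4)@(5, 9): e=[11,138,31] → █
    (3,4)@(7, 9): e=[29,102,49] → █
    (6,4)@(13, 9): e=[83,-6,103] → ·
    (1,5)@(3, 11): e=[25,150,5] → █
    (6,5)@(13, 11): e=[115,-30,95] → ·
  covered (22 px):
    · · · · · · · · ·
    · · · · · · · █ ·
    · · · · · █ █ █ ·
    · · · · █ █ █ · ·
    · · █ █ █ █ · · ·
    · █ █ █ █ █ · · ·
    · · █ █ █ · · · ·
    · · █ █ · · · · ·
    · · · █ · · · · ·
    · · · · · · · · ·
    · · · · · · · · ·
T4:
  2·area = 30
  edge (10, 8)→(5, 13): d=(-5,5) right/bottom  bias=-1
  edge (5, 13)→(12, 0): d=(7,-13) top-left  bias=+0
  edge (12, 0)→(10, 8): d=(-2,8) right/bottom  bias=-1
    (8,0)@(17, 1): e=[0,72,-42] → ·  [on edge]
    (5,1)@(11, 3): e=[20,8,2] → █
    (6,1)@(13, 3): e=[10,34,-14] → ·
    (7,1)@(15, 3): e=[0,60,-30] → ·  [on edge]
    (5,2)@(11, 5): e=[10,22,-2] → ·
    (6,2)@(13, 5): e=[0,48,-18] → ·  [on edge]
    (4,3)@(9, 7): e=[10,10,10] → █
    (5,3)@(11, 7): e=[0,36,-6] → ·  [on edge]
    (4,4)@(9, 9): e=[0,24,6] → ·  [on edge]
    (3,5)@(7, 11): e=[0,12,18] → ·  [on edge]
    (2,6)@(5, 13): e=[0,0,30] → ·  [on edge]
    (1,7)@(3, 15): e=[0,-12,42] → ·  [on edge]
    (0,8)@(1, 17): e=[0,-24,54] → ·  [on edge]
  covered (2 px):
    · · · · · · · · ·
    · · · · · █ · · ·
    · · · · · · · · ·
    · · · · █ · · · ·
    · · · · · · · · ·
    · · · · · · · · ·
    · · · · · · · · ·
    · · · · · · · · ·
    · · · · · · · · ·
    · · · · · · · · ·
    · · · · · · · · ·

Result: 91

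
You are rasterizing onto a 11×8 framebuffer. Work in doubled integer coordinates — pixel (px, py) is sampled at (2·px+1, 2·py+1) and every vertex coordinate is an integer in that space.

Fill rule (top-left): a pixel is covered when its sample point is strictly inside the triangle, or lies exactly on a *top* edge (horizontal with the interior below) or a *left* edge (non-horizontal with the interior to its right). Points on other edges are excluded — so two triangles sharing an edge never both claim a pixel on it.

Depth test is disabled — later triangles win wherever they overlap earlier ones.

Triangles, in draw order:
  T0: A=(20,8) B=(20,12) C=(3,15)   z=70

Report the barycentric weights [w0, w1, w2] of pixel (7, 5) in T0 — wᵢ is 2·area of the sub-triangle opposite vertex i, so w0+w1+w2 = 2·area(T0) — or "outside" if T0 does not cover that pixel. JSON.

T0:
  2·area = 68
  edge (20, 8)→(20, 12): d=(0,4) right/bottom  bias=-1
  edge (20, 12)→(3, 15): d=(-17,3) right/bottom  bias=-1
  edge (3, 15)→(20, 8): d=(17,-7) top-left  bias=+0
    (9,4)@(19, 9): e=[4,54,10] → #
    (10,4)@(21, 9): e=[-4,48,24] → ·
    (6,5)@(13, 11): e=[28,38,2] → #
    (7,5)@(15, 11): e=[20,32,16] → #
    (8,5)@(17, 11): e=[12,26,30] → #
    (10,5)@(21, 11): e=[-4,14,58] → ·
    (4,6)@(9, 13): e=[44,16,8] → #
    (5,6)@(11, 13): e=[36,10,22] → #
    (7,6)@(15, 13): e=[20,-2,50] → ·
    (8,6)@(17, 13): e=[12,-8,64] → ·
    (9,6)@(19, 13): e=[4,-14,78] → ·
    (1,7)@(3, 15): e=[68,0,0] → ·  [on edge]
  covered (8 px):
    · · · · · · · · · · ·
    · · · · · · · · · · ·
    · · · · · · · · · · ·
    · · · · · · · · · · ·
    · · · · · · · · · # ·
    · · · · · · # # # # ·
    · · · · # # # · · · ·
    · · · · · · · · · · ·

Result: [32,16,20]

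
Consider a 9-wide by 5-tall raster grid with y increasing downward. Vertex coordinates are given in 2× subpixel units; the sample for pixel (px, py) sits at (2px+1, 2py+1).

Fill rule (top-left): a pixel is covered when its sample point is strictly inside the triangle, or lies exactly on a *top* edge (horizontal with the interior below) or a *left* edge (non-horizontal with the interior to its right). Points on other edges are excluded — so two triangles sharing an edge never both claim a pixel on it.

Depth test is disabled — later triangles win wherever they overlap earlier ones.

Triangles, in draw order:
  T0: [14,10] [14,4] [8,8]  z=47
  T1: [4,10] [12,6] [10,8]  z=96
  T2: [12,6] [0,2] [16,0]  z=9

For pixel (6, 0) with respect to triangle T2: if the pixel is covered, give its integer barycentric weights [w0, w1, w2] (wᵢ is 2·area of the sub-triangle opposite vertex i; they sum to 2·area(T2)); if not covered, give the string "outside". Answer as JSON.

T0:
  2·area = 36  (B↔C swapped to make it positive)
  edge (14, 10)→(8, 8): d=(-6,-2) top-left  bias=+0
  edge (8, 8)→(14, 4): d=(6,-4) top-left  bias=+0
  edge (14, 4)→(14, 10): d=(0,6) right/bottom  bias=-1
    (6,2)@(13, 5): e=[28,2,6] → █
    (7,2)@(15, 5): e=[32,10,-6] → ·
    (2,3)@(5, 7): e=[0,-18,54] → ·  [on edge]
    (5,3)@(11, 7): e=[12,6,18] → █
    (7,3)@(15, 7): e=[20,22,-6] → ·
    (5,4)@(11, 9): e=[0,18,18] → █  [on edge]
    (7,4)@(15, 9): e=[8,34,-6] → ·
  covered (5 px):
    · · · · · · · · ·
    · · · · · · · · ·
    · · · · · · █ · ·
    · · · · · █ █ · ·
    · · · · · █ █ · ·
T1:
  2·area = 8
  edge (4, 10)→(12, 6): d=(8,-4) top-left  bias=+0
  edge (12, 6)→(10, 8): d=(-2,2) right/bottom  bias=-1
  edge (10, 8)→(4, 10): d=(-6,2) right/bottom  bias=-1
    (8,0)@(17, 1): e=[-20,0,28] → ·  [on edge]
    (7,1)@(15, 3): e=[-12,0,20] → ·  [on edge]
    (6,2)@(13, 5): e=[-4,0,12] → ·  [on edge]
    (5,3)@(11, 7): e=[4,0,4] → ·  [on edge]
    (6,3)@(13, 7): e=[12,-4,0] → ·  [on edge]
    (3,4)@(7, 9): e=[4,4,0] → ·  [on edge]
    (4,4)@(9, 9): e=[12,0,-4] → ·  [on edge]
  covered (0 px):
    · · · · · · · · ·
    · · · · · · · · ·
    · · · · · · · · ·
    · · · · · · · · ·
    · · · · · · · · ·
T2:
  2·area = 88
  edge (12, 6)→(0, 2): d=(-12,-4) top-left  bias=+0
  edge (0, 2)→(16, 0): d=(16,-2) top-left  bias=+0
  edge (16, 0)→(12, 6): d=(-4,6) right/bottom  bias=-1
    (4,0)@(9, 1): e=[48,2,38] → █
    (5,0)@(11, 1): e=[56,6,26] → █
    (6,0)@(13, 1): e=[64,10,14] → █
    (7,0)@(15, 1): e=[72,14,2] → █
    (8,0)@(17, 1): e=[80,18,-10] → ·
    (1,1)@(3, 3): e=[0,22,66] → █  [on edge]
    (2,1)@(5, 3): e=[8,26,54] → █
    (3,1)@(7, 3): e=[16,30,42] → █
    (7,1)@(15, 3): e=[48,46,-6] → ·
    (1,2)@(3, 5): e=[-24,54,58] → ·
    (2,2)@(5, 5): e=[-16,58,46] → ·
    (3,2)@(7, 5): e=[-8,62,34] → ·
    (4,2)@(9, 5): e=[0,66,22] → █  [on edge]
    (7,3)@(15, 7): e=[0,110,-22] → ·  [on edge]
  covered (12 px):
    · · · · █ █ █ █ ·
    · █ █ █ █ █ █ · ·
    · · · · █ █ · · ·
    · · · · · · · · ·
    · · · · · · · · ·

Result: [10,14,64]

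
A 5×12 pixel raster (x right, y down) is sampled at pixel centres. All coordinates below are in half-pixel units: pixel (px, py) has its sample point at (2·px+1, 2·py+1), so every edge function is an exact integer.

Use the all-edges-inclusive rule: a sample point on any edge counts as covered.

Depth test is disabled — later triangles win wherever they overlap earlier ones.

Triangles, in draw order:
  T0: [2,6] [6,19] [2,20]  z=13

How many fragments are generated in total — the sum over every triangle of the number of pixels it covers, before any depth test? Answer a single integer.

T0:
  2·area = 56
  edge (2, 6)→(6, 19): d=(4,13) inclusive
  edge (6, 19)→(2, 20): d=(-4,1) inclusive
  edge (2, 20)→(2, 6): d=(0,-14) inclusive
    (1,5)@(3, 11): e=[7,35,14] → #
    (2,5)@(5, 11): e=[-19,33,42] → ·
    (1,6)@(3, 13): e=[15,27,14] → #
    (2,6)@(5, 13): e=[-11,25,42] → ·
    (1,7)@(3, 15): e=[23,19,14] → #
    (2,7)@(5, 15): e=[-3,17,42] → ·
    (1,8)@(3, 17): e=[31,11,14] → #
    (2,8)@(5, 17): e=[5,9,42] → #
    (3,8)@(7, 17): e=[-21,7,70] → ·
    (1,9)@(3, 19): e=[39,3,14] → #
    (3,9)@(7, 19): e=[-13,-1,70] → ·
    (1,10)@(3, 21): e=[47,-5,14] → ·
  covered (7 px):
    · · · · ·
    · · · · ·
    · · · · ·
    · · · · ·
    · · · · ·
    · # · · ·
    · # · · ·
    · # · · ·
    · # # · ·
    · # # · ·
    · · · · ·
    · · · · ·

Result: 7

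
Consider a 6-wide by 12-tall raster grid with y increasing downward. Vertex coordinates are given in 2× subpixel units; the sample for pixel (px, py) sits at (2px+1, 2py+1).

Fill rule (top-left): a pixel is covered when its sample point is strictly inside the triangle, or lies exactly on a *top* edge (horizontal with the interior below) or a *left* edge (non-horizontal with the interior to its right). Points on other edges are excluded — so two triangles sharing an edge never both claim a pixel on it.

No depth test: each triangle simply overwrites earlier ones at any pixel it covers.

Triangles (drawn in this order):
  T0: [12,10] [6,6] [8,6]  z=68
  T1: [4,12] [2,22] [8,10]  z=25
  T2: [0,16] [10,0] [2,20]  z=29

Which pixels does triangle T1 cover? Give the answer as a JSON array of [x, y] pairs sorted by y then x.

T0:
  2·area = 8
  edge (12, 10)→(6, 6): d=(-6,-4) top-left  bias=+0
  edge (6, 6)→(8, 6): d=(2,0) top-left  bias=+0
  edge (8, 6)→(12, 10): d=(4,4) right/bottom  bias=-1
    (1,0)@(3, 1): e=[18,-10,0] → ·  [on edge]
    (2,1)@(5, 3): e=[14,-6,0] → ·  [on edge]
    (3,2)@(7, 5): e=[10,-2,0] → ·  [on edge]
    (4,3)@(9, 7): e=[6,2,0] → ·  [on edge]
    (5,4)@(11, 9): e=[2,6,0] → ·  [on edge]
  covered (0 px):
    · · · · · ·
    · · · · · ·
    · · · · · ·
    · · · · · ·
    · · · · · ·
    · · · · · ·
    · · · · · ·
    · · · · · ·
    · · · · · ·
    · · · · · ·
    · · · · · ·
    · · · · · ·
T1:
  2·area = 36  (B↔C swapped to make it positive)
  edge (4, 12)→(8, 10): d=(4,-2) top-left  bias=+0
  edge (8, 10)→(2, 22): d=(-6,12) right/bottom  bias=-1
  edge (2, 22)→(4, 12): d=(2,-10) top-left  bias=+0
    (2,3)@(5, 7): e=[-18,54,0] → ·  [on edge]
    (3,5)@(7, 11): e=[2,6,28] → #
    (4,5)@(9, 11): e=[6,-18,48] → ·
    (2,6)@(5, 13): e=[6,18,12] → #
    (3,6)@(7, 13): e=[10,-6,32] → ·
    (2,7)@(5, 15): e=[14,6,16] → #
    (3,7)@(7, 15): e=[18,-18,36] → ·
    (1,8)@(3, 17): e=[18,18,0] → #  [on edge]
    (2,8)@(5, 17): e=[22,-6,20] → ·
    (1,9)@(3, 19): e=[26,6,4] → #
    (2,9)@(5, 19): e=[30,-18,24] → ·
    (1,10)@(3, 21): e=[34,-6,8] → ·
  covered (5 px):
    · · · · · ·
    · · · · · ·
    · · · · · ·
    · · · · · ·
    · · · · · ·
    · · · # · ·
    · · # · · ·
    · · # · · ·
    · # · · · ·
    · # · · · ·
    · · · · · ·
    · · · · · ·
T2:
  2·area = 72
  edge (0, 16)→(10, 0): d=(10,-16) top-left  bias=+0
  edge (10, 0)→(2, 20): d=(-8,20) right/bottom  bias=-1
  edge (2, 20)→(0, 16): d=(-2,-4) top-left  bias=+0
    (3,2)@(7, 5): e=[2,20,50] → #
    (4,2)@(9, 5): e=[34,-20,58] → ·
    (3,3)@(7, 7): e=[22,4,46] → #
    (4,3)@(9, 7): e=[54,-36,54] → ·
    (2,4)@(5, 9): e=[10,28,34] → #
    (3,4)@(7, 9): e=[42,-12,42] → ·
    (2,5)@(5, 11): e=[30,12,30] → #
    (3,5)@(7, 11): e=[62,-28,38] → ·
    (1,6)@(3, 13): e=[18,36,18] → #
    (2,6)@(5, 13): e=[50,-4,26] → ·
    (0,7)@(1, 15): e=[6,60,6] → #
    (2,7)@(5, 15): e=[70,-20,22] → ·
  covered (9 px):
    · · · · · ·
    · · · · · ·
    · · · # · ·
    · · · # · ·
    · · # · · ·
    · · # · · ·
    · # · · · ·
    # # · · · ·
    # # · · · ·
    · · · · · ·
    · · · · · ·
    · · · · · ·

Answer: [[3,5],[2,6],[2,7],[1,8],[1,9]]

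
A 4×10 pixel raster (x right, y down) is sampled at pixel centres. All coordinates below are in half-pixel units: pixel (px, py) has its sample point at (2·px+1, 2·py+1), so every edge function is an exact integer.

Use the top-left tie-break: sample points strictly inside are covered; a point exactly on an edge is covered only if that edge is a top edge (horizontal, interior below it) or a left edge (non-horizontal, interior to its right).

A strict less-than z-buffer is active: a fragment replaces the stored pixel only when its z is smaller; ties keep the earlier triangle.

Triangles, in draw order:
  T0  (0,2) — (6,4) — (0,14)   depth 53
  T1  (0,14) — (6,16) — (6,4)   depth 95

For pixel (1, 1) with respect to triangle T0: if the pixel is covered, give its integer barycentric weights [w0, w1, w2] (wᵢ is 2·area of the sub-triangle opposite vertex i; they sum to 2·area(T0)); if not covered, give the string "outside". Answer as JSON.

T0:
  2·area = 72
  edge (0, 2)→(6, 4): d=(6,2) right/bottom  bias=-1
  edge (6, 4)→(0, 14): d=(-6,10) right/bottom  bias=-1
  edge (0, 14)→(0, 2): d=(0,-12) top-left  bias=+0
    (0,1)@(1, 3): e=[4,56,12] → #
    (1,1)@(3, 3): e=[0,36,36] → ·  [on edge]
    (0,2)@(1, 5): e=[16,44,12] → #
    (1,2)@(3, 5): e=[12,24,36] → #
    (2,2)@(5, 5): e=[8,4,60] → #
    (3,2)@(7, 5): e=[4,-16,84] → ·
    (0,3)@(1, 7): e=[28,32,12] → #
    (2,3)@(5, 7): e=[20,-8,60] → ·
    (0,4)@(1, 9): e=[40,20,12] → #
    (1,4)@(3, 9): e=[36,0,36] → ·  [on edge]
    (0,5)@(1, 11): e=[52,8,12] → #
    (1,5)@(3, 11): e=[48,-12,36] → ·
  covered (8 px):
    · · · ·
    # · · ·
    # # # ·
    # # · ·
    # · · ·
    # · · ·
    · · · ·
    · · · ·
    · · · ·
    · · · ·
T1:
  2·area = 72  (B↔C swapped to make it positive)
  edge (0, 14)→(6, 4): d=(6,-10) top-left  bias=+0
  edge (6, 4)→(6, 16): d=(0,12) right/bottom  bias=-1
  edge (6, 16)→(0, 14): d=(-6,-2) top-left  bias=+0
    (2,3)@(5, 7): e=[8,12,52] → #
    (3,3)@(7, 7): e=[28,-12,56] → ·
    (1,4)@(3, 9): e=[0,36,36] → #  [on edge]
    (3,4)@(7, 9): e=[40,-12,44] → ·
    (1,5)@(3, 11): e=[12,36,24] → #
    (3,5)@(7, 11): e=[52,-12,32] → ·
    (0,6)@(1, 13): e=[4,60,8] → #
    (3,6)@(7, 13): e=[64,-12,20] → ·
    (0,7)@(1, 15): e=[16,60,-4] → ·
    (1,7)@(3, 15): e=[36,36,0] → #  [on edge]
    (3,7)@(7, 15): e=[76,-12,8] → ·
    (1,8)@(3, 17): e=[48,36,-12] → ·
  covered (10 px):
    · · · ·
    · · · ·
    · · · ·
    · · # ·
    · # # ·
    · # # ·
    # # # ·
    · # # ·
    · · · ·
    · · · ·

Result: "outside"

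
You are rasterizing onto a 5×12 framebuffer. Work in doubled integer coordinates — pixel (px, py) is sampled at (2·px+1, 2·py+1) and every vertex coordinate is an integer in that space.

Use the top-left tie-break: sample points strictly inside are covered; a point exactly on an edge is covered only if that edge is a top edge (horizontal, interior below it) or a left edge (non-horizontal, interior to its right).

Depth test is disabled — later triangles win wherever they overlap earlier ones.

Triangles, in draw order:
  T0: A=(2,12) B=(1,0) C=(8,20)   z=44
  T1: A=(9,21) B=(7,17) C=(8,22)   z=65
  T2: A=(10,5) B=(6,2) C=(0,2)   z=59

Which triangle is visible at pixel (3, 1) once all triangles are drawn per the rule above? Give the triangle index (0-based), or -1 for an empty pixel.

T0:
  2·area = 64
  edge (2, 12)→(1, 0): d=(-1,-12) top-left  bias=+0
  edge (1, 0)→(8, 20): d=(7,20) right/bottom  bias=-1
  edge (8, 20)→(2, 12): d=(-6,-8) top-left  bias=+0
    (1,3)@(3, 7): e=[17,9,38] → X
    (2,3)@(5, 7): e=[41,-31,54] → .
    (1,4)@(3, 9): e=[15,23,26] → X
    (2,4)@(5, 9): e=[39,-17,42] → .
    (1,5)@(3, 11): e=[13,37,14] → X
    (2,5)@(5, 11): e=[37,-3,30] → .
    (1,6)@(3, 13): e=[11,51,2] → X
    (2,6)@(5, 13): e=[35,11,18] → X
    (3,6)@(7, 13): e=[59,-29,34] → .
    (1,7)@(3, 15): e=[9,65,-10] → .
    (2,7)@(5, 15): e=[33,25,6] → X
    (3,7)@(7, 15): e=[57,-15,22] → .
  covered (6 px):
    . . . . .
    . . . . .
    . . . . .
    . X . . .
    . X . . .
    . X . . .
    . X X . .
    . . X . .
    . . . . .
    . . . . .
    . . . . .
    . . . . .
T1:
  2·area = 6  (B↔C swapped to make it positive)
  edge (9, 21)→(8, 22): d=(-1,1) right/bottom  bias=-1
  edge (8, 22)→(7, 17): d=(-1,-5) top-left  bias=+0
  edge (7, 17)→(9, 21): d=(2,4) right/bottom  bias=-1
    (0,2)@(1, 5): e=[24,-18,0] → .  [on edge]
    (2,3)@(5, 7): e=[18,0,-12] → .  [on edge]
    (1,4)@(3, 9): e=[18,-12,0] → .  [on edge]
    (2,6)@(5, 13): e=[12,-6,0] → .  [on edge]
    (3,8)@(7, 17): e=[6,0,0] → .  [on edge]
    (4,10)@(9, 21): e=[0,6,0] → .  [on edge]
    (3,11)@(7, 23): e=[0,-6,12] → .  [on edge]
  covered (0 px):
    . . . . .
    . . . . .
    . . . . .
    . . . . .
    . . . . .
    . . . . .
    . . . . .
    . . . . .
    . . . . .
    . . . . .
    . . . . .
    . . . . .
T2:
  2·area = 18  (B↔C swapped to make it positive)
  edge (10, 5)→(0, 2): d=(-10,-3) top-left  bias=+0
  edge (0, 2)→(6, 2): d=(6,0) top-left  bias=+0
  edge (6, 2)→(10, 5): d=(4,3) right/bottom  bias=-1
    (2,1)@(5, 3): e=[5,6,7] → X
    (3,1)@(7, 3): e=[11,6,1] → X
    (4,1)@(9, 3): e=[17,6,-5] → .
    (2,2)@(5, 5): e=[-15,18,15] → .
    (3,2)@(7, 5): e=[-9,18,9] → .
  covered (2 px):
    . . . . .
    . . X X .
    . . . . .
    . . . . .
    . . . . .
    . . . . .
    . . . . .
    . . . . .
    . . . . .
    . . . . .
    . . . . .
    . . . . .

Z-buffer (winner per pixel, '.' = empty):
  . . . . .
  . . 2 2 .
  . . . . .
  . 0 . . .
  . 0 . . .
  . 0 . . .
  . 0 0 . .
  . . 0 . .
  . . . . .
  . . . . .
  . . . . .
  . . . . .

Answer: 2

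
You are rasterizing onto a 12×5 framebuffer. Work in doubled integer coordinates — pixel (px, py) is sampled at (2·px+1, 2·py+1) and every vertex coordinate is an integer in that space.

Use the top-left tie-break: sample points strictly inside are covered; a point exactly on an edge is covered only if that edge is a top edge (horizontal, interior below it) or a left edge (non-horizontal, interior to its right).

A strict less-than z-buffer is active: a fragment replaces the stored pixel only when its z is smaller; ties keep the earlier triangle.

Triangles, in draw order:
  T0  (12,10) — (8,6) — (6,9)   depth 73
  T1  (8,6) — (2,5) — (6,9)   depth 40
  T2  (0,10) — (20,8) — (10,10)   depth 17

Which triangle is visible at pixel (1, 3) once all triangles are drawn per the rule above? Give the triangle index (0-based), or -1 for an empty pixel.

T0:
  2·area = 20  (B↔C swapped to make it positive)
  edge (12, 10)→(6, 9): d=(-6,-1) top-left  bias=+0
  edge (6, 9)→(8, 6): d=(2,-3) top-left  bias=+0
  edge (8, 6)→(12, 10): d=(4,4) right/bottom  bias=-1
    (1,0)@(3, 1): e=[45,-25,0] → ·  [on edge]
    (2,1)@(5, 3): e=[35,-15,0] → ·  [on edge]
    (3,2)@(7, 5): e=[25,-5,0] → ·  [on edge]
    (4,3)@(9, 7): e=[15,5,0] → ·  [on edge]
    (3,4)@(7, 9): e=[1,3,16] → #
    (4,4)@(9, 9): e=[3,9,8] → #
    (5,4)@(11, 9): e=[5,15,0] → ·  [on edge]
  covered (2 px):
    · · · · · · · · · · · ·
    · · · · · · · · · · · ·
    · · · · · · · · · · · ·
    · · · · · · · · · · · ·
    · · · # # · · · · · · ·
T1:
  2·area = 20  (B↔C swapped to make it positive)
  edge (8, 6)→(6, 9): d=(-2,3) right/bottom  bias=-1
  edge (6, 9)→(2, 5): d=(-4,-4) top-left  bias=+0
  edge (2, 5)→(8, 6): d=(6,1) right/bottom  bias=-1
    (2,3)@(5, 7): e=[7,4,9] → #
    (3,3)@(7, 7): e=[1,12,7] → #
    (4,3)@(9, 7): e=[-5,20,5] → ·
    (2,4)@(5, 9): e=[3,-4,21] → ·
    (3,4)@(7, 9): e=[-3,4,19] → ·
  covered (2 px):
    · · · · · · · · · · · ·
    · · · · · · · · · · · ·
    · · · · · · · · · · · ·
    · · # # · · · · · · · ·
    · · · · · · · · · · · ·
T2:
  2·area = 20
  edge (0, 10)→(20, 8): d=(20,-2) top-left  bias=+0
  edge (20, 8)→(10, 10): d=(-10,2) right/bottom  bias=-1
  edge (10, 10)→(0, 10): d=(-10,0) right/bottom  bias=-1
    (5,4)@(11, 9): e=[2,8,10] → #
    (6,4)@(13, 9): e=[6,4,10] → #
    (7,4)@(15, 9): e=[10,0,10] → ·  [on edge]
  covered (2 px):
    · · · · · · · · · · · ·
    · · · · · · · · · · · ·
    · · · · · · · · · · · ·
    · · · · · · · · · · · ·
    · · · · · # # · · · · ·

Z-buffer (winner per pixel, '.' = empty):
  . . . . . . . . . . . .
  . . . . . . . . . . . .
  . . . . . . . . . . . .
  . . 1 1 . . . . . . . .
  . . . 0 0 2 2 . . . . .

Result: -1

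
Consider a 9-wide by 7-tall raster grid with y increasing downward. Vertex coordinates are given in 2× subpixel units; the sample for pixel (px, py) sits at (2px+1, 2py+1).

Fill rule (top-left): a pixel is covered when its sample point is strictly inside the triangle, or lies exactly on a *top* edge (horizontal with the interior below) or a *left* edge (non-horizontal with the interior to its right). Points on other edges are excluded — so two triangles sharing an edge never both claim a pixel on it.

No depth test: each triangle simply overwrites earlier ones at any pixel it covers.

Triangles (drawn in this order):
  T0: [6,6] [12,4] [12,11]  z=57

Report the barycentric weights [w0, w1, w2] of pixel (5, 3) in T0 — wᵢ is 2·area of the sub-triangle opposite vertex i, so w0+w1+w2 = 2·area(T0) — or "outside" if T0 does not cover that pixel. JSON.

T0:
  2·area = 42
  edge (6, 6)→(12, 4): d=(6,-2) top-left  bias=+0
  edge (12, 4)→(12, 11): d=(0,7) right/bottom  bias=-1
  edge (12, 11)→(6, 6): d=(-6,-5) top-left  bias=+0
    (7,1)@(15, 3): e=[0,-21,63] → ·  [on edge]
    (4,2)@(9, 5): e=[0,21,21] → █  [on edge]
    (5,2)@(11, 5): e=[4,7,31] → █
    (6,2)@(13, 5): e=[8,-7,41] → ·
    (1,3)@(3, 7): e=[0,63,-21] → ·  [on edge]
    (4,3)@(9, 7): e=[12,21,9] → █
    (6,3)@(13, 7): e=[20,-7,29] → ·
    (4,4)@(9, 9): e=[24,21,-3] → ·
    (5,4)@(11, 9): e=[28,7,7] → █
    (6,4)@(13, 9): e=[32,-7,17] → ·
    (5,5)@(11, 11): e=[40,7,-5] → ·
  covered (5 px):
    · · · · · · · · ·
    · · · · · · · · ·
    · · · · █ █ · · ·
    · · · · █ █ · · ·
    · · · · · █ · · ·
    · · · · · · · · ·
    · · · · · · · · ·

Answer: [7,19,16]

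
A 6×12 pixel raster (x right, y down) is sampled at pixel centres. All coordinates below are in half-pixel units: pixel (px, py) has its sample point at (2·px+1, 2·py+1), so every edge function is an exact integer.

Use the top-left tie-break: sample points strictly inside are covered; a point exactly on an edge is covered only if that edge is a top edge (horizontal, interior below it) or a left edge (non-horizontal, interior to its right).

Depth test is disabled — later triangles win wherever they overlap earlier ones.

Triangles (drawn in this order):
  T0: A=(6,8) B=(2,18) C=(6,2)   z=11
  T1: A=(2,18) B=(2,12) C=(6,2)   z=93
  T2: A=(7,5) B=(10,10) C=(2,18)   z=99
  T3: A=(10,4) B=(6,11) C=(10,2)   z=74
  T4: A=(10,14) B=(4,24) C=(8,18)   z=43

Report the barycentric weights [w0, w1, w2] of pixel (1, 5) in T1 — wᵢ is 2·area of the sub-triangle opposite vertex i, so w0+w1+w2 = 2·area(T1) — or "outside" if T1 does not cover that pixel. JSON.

T0:
  2·area = 24
  edge (6, 8)→(2, 18): d=(-4,10) right/bottom  bias=-1
  edge (2, 18)→(6, 2): d=(4,-16) top-left  bias=+0
  edge (6, 2)→(6, 8): d=(0,6) right/bottom  bias=-1
    (2,3)@(5, 7): e=[14,4,6] → █
    (3,3)@(7, 7): e=[-6,36,-6] → ·
    (2,4)@(5, 9): e=[6,12,6] → █
    (3,4)@(7, 9): e=[-14,44,-6] → ·
    (2,5)@(5, 11): e=[-2,20,6] → ·
    (1,7)@(3, 15): e=[2,4,18] → █
    (2,7)@(5, 15): e=[-18,36,6] → ·
    (1,8)@(3, 17): e=[-6,12,18] → ·
  covered (3 px):
    · · · · · ·
    · · · · · ·
    · · · · · ·
    · · █ · · ·
    · · █ · · ·
    · · · · · ·
    · · · · · ·
    · █ · · · ·
    · · · · · ·
    · · · · · ·
    · · · · · ·
    · · · · · ·
T1:
  2·area = 24
  edge (2, 18)→(2, 12): d=(0,-6) top-left  bias=+0
  edge (2, 12)→(6, 2): d=(4,-10) top-left  bias=+0
  edge (6, 2)→(2, 18): d=(-4,16) right/bottom  bias=-1
    (2,2)@(5, 5): e=[18,2,4] → █
    (3,2)@(7, 5): e=[30,22,-28] → ·
    (2,3)@(5, 7): e=[18,10,-4] → ·
    (1,5)@(3, 11): e=[6,6,12] → █
    (2,5)@(5, 11): e=[18,26,-20] → ·
    (1,6)@(3, 13): e=[6,14,4] → █
    (2,6)@(5, 13): e=[18,34,-28] → ·
    (1,7)@(3, 15): e=[6,22,-4] → ·
  covered (3 px):
    · · · · · ·
    · · · · · ·
    · · █ · · ·
    · · · · · ·
    · · · · · ·
    · █ · · · ·
    · █ · · · ·
    · · · · · ·
    · · · · · ·
    · · · · · ·
    · · · · · ·
    · · · · · ·
T2:
  2·area = 64
  edge (7, 5)→(10, 10): d=(3,5) right/bottom  bias=-1
  edge (10, 10)→(2, 18): d=(-8,8) right/bottom  bias=-1
  edge (2, 18)→(7, 5): d=(5,-13) top-left  bias=+0
    (3,2)@(7, 5): e=[0,64,0] → ·  [on edge]
    (3,3)@(7, 7): e=[6,48,10] → █
    (4,3)@(9, 7): e=[-4,32,36] → ·
    (3,4)@(7, 9): e=[12,32,20] → █
    (4,4)@(9, 9): e=[2,16,46] → █
    (5,4)@(11, 9): e=[-8,0,72] → ·  [on edge]
    (2,5)@(5, 11): e=[28,32,4] → █
    (4,5)@(9, 11): e=[8,0,56] → ·  [on edge]
    (2,6)@(5, 13): e=[34,16,14] → █
    (3,6)@(7, 13): e=[24,0,40] → ·  [on edge]
    (2,7)@(5, 15): e=[40,0,24] → ·  [on edge]
    (1,8)@(3, 17): e=[56,0,8] → ·  [on edge]
    (0,9)@(1, 19): e=[72,0,-8] → ·  [on edge]
  covered (6 px):
    · · · · · ·
    · · · · · ·
    · · · · · ·
    · · · █ · ·
    · · · █ █ ·
    · · █ █ · ·
    · · █ · · ·
    · · · · · ·
    · · · · · ·
    · · · · · ·
    · · · · · ·
    · · · · · ·
T3:
  2·area = 8
  edge (10, 4)→(6, 11): d=(-4,7) right/bottom  bias=-1
  edge (6, 11)→(10, 2): d=(4,-9) top-left  bias=+0
  edge (10, 2)→(10, 4): d=(0,2) right/bottom  bias=-1
    (4,2)@(9, 5): e=[3,3,2] → █
    (5,2)@(11, 5): e=[-11,21,-2] → ·
    (4,3)@(9, 7): e=[-5,11,2] → ·
    (3,4)@(7, 9): e=[1,1,6] → █
    (4,4)@(9, 9): e=[-13,19,2] → ·
    (3,5)@(7, 11): e=[-7,9,6] → ·
  covered (2 px):
    · · · · · ·
    · · · · · ·
    · · · · █ ·
    · · · · · ·
    · · · █ · ·
    · · · · · ·
    · · · · · ·
    · · · · · ·
    · · · · · ·
    · · · · · ·
    · · · · · ·
    · · · · · ·
T4:
  2·area = 4  (B↔C swapped to make it positive)
  edge (10, 14)→(8, 18): d=(-2,4) right/bottom  bias=-1
  edge (8, 18)→(4, 24): d=(-4,6) right/bottom  bias=-1
  edge (4, 24)→(10, 14): d=(6,-10) top-left  bias=+0
    (3,9)@(7, 19): e=[2,2,0] → █  [on edge]
    (4,9)@(9, 19): e=[-6,-10,20] → ·
    (3,10)@(7, 21): e=[-2,-6,12] → ·
  covered (1 px):
    · · · · · ·
    · · · · · ·
    · · · · · ·
    · · · · · ·
    · · · · · ·
    · · · · · ·
    · · · · · ·
    · · · · · ·
    · · · · · ·
    · · · █ · ·
    · · · · · ·
    · · · · · ·

Answer: [6,12,6]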